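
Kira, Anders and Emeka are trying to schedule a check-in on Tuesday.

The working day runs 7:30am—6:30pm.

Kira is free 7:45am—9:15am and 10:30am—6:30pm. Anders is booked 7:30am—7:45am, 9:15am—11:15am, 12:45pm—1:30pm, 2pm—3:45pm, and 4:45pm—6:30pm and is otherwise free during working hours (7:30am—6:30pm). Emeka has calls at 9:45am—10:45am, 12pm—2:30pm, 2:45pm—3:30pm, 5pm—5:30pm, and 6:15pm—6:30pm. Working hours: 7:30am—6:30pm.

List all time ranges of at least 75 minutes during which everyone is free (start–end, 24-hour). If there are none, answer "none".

Anders free within 07:30–18:30: 07:45–09:15, 11:15–12:45, 13:30–14:00, 15:45–16:45.
Emeka free within 07:30–18:30: 07:30–09:45, 10:45–12:00, 14:30–14:45, 15:30–17:00, 17:30–18:15.
Kira ∩ Anders: 07:45–09:15, 11:15–12:45, 13:30–14:00, 15:45–16:45.
Kira ∩ Anders ∩ Emeka: 07:45–09:15, 11:15–12:00, 15:45–16:45.
Windows ≥ 75 min: 07:45–09:15.

07:45–09:15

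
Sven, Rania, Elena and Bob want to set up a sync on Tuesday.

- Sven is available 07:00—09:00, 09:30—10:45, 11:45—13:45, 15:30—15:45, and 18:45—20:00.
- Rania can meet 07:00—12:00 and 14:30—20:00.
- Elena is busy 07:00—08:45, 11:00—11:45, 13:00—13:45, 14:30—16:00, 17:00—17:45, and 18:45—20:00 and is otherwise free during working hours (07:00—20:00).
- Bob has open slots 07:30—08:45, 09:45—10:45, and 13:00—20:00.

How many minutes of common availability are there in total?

Elena free within 07:00–20:00: 08:45–11:00, 11:45–13:00, 13:45–14:30, 16:00–17:00, 17:45–18:45.
Sven ∩ Rania: 07:00–09:00, 09:30–10:45, 11:45–12:00, 15:30–15:45, 18:45–20:00.
Sven ∩ Rania ∩ Elena: 08:45–09:00, 09:30–10:45, 11:45–12:00.
Sven ∩ Rania ∩ Elena ∩ Bob: 09:45–10:45.
Total common minutes: 60.

60 minutes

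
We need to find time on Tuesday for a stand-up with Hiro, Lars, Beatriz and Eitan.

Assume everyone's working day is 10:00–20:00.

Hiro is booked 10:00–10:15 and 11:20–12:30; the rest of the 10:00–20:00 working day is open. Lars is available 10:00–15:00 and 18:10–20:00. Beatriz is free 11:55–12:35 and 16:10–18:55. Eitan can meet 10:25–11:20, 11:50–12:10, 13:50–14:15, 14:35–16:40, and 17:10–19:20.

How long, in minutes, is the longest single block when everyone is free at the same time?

45 minutes

Hiro free within 10:00–20:00: 10:15–11:20, 12:30–20:00.
Hiro ∩ Lars: 10:15–11:20, 12:30–15:00, 18:10–20:00.
Hiro ∩ Lars ∩ Beatriz: 12:30–12:35, 18:10–18:55.
Hiro ∩ Lars ∩ Beatriz ∩ Eitan: 18:10–18:55.
Single common window of 45 minutes.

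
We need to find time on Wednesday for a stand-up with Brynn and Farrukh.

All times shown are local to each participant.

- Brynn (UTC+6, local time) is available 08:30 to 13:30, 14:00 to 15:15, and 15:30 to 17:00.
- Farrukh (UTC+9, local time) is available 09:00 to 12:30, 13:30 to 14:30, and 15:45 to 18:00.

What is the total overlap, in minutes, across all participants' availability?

225 minutes

Brynn → UTC: 02:30–07:30, 08:00–09:15, 09:30–11:00.
Farrukh → UTC: 00:00–03:30, 04:30–05:30, 06:45–09:00.
Brynn ∩ Farrukh: 02:30–03:30, 04:30–05:30, 06:45–07:30, 08:00–09:00.
Total common minutes: 60 + 60 + 45 + 60 = 225.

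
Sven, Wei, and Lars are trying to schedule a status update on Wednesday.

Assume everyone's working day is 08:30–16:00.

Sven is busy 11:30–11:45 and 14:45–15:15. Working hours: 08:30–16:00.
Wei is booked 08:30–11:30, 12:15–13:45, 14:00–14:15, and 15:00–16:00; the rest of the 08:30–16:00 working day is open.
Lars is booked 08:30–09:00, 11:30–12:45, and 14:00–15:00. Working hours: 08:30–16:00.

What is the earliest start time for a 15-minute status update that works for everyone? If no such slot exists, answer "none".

13:45

Sven free within 08:30–16:00: 08:30–11:30, 11:45–14:45, 15:15–16:00.
Wei free within 08:30–16:00: 11:30–12:15, 13:45–14:00, 14:15–15:00.
Lars free within 08:30–16:00: 09:00–11:30, 12:45–14:00, 15:00–16:00.
Sven ∩ Wei: 11:45–12:15, 13:45–14:00, 14:15–14:45.
Sven ∩ Wei ∩ Lars: 13:45–14:00.
Windows ≥ 15 min: 13:45–14:00.
Earliest such window starts at 13:45.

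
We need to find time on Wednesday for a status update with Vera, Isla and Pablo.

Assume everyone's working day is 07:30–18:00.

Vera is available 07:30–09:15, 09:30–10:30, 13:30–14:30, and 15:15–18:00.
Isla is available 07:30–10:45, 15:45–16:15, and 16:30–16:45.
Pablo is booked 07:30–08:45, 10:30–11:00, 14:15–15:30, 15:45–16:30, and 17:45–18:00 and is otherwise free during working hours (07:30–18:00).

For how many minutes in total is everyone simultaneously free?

105 minutes

Pablo free within 07:30–18:00: 08:45–10:30, 11:00–14:15, 15:30–15:45, 16:30–17:45.
Vera ∩ Isla: 07:30–09:15, 09:30–10:30, 15:45–16:15, 16:30–16:45.
Vera ∩ Isla ∩ Pablo: 08:45–09:15, 09:30–10:30, 16:30–16:45.
Total common minutes: 30 + 60 + 15 = 105.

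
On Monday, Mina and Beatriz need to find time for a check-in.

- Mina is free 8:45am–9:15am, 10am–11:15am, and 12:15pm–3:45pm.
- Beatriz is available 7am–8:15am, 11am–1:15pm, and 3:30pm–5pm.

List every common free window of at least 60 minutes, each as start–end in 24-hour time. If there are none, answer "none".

12:15–13:15

Mina ∩ Beatriz: 11:00–11:15, 12:15–13:15, 15:30–15:45.
Windows ≥ 60 min: 12:15–13:15.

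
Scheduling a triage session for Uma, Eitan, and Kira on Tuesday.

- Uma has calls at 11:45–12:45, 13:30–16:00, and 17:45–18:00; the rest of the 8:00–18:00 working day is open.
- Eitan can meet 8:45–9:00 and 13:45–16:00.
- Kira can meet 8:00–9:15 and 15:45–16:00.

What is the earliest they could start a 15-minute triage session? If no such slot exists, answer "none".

Uma free within 08:00–18:00: 08:00–11:45, 12:45–13:30, 16:00–17:45.
Uma ∩ Eitan: 08:45–09:00.
Uma ∩ Eitan ∩ Kira: 08:45–09:00.
Windows ≥ 15 min: 08:45–09:00.
Earliest such window starts at 08:45.

08:45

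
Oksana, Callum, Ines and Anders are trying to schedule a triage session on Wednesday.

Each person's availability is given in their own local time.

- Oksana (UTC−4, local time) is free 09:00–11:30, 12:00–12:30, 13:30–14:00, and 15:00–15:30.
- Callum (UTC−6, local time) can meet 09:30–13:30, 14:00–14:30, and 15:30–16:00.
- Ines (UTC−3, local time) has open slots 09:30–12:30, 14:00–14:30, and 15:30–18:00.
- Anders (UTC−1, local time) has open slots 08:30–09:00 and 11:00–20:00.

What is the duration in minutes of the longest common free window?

Oksana → UTC: 13:00–15:30, 16:00–16:30, 17:30–18:00, 19:00–19:30.
Callum → UTC: 15:30–19:30, 20:00–20:30, 21:30–22:00.
Ines → UTC: 12:30–15:30, 17:00–17:30, 18:30–21:00.
Anders → UTC: 09:30–10:00, 12:00–21:00.
Oksana ∩ Callum: 16:00–16:30, 17:30–18:00, 19:00–19:30.
Oksana ∩ Callum ∩ Ines: 19:00–19:30.
Oksana ∩ Callum ∩ Ines ∩ Anders: 19:00–19:30.
Single common window of 30 minutes.

30 minutes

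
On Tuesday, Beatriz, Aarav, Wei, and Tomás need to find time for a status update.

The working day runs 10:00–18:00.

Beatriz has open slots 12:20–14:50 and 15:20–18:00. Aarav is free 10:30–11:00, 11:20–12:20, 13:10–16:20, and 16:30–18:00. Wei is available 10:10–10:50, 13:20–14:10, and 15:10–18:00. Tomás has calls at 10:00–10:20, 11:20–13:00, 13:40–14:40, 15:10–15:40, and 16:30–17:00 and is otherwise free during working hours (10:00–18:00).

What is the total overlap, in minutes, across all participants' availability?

Tomás free within 10:00–18:00: 10:20–11:20, 13:00–13:40, 14:40–15:10, 15:40–16:30, 17:00–18:00.
Beatriz ∩ Aarav: 13:10–14:50, 15:20–16:20, 16:30–18:00.
Beatriz ∩ Aarav ∩ Wei: 13:20–14:10, 15:20–16:20, 16:30–18:00.
Beatriz ∩ Aarav ∩ Wei ∩ Tomás: 13:20–13:40, 15:40–16:20, 17:00–18:00.
Total common minutes: 20 + 40 + 60 = 120.

120 minutes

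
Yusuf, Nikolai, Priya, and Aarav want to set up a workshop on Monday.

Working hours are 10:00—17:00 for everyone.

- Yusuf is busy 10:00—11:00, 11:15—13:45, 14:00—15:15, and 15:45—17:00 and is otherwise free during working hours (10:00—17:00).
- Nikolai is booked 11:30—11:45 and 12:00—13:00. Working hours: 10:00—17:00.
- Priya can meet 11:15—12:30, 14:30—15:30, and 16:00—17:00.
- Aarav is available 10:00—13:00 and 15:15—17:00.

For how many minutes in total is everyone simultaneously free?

15 minutes

Yusuf free within 10:00–17:00: 11:00–11:15, 13:45–14:00, 15:15–15:45.
Nikolai free within 10:00–17:00: 10:00–11:30, 11:45–12:00, 13:00–17:00.
Yusuf ∩ Nikolai: 11:00–11:15, 13:45–14:00, 15:15–15:45.
Yusuf ∩ Nikolai ∩ Priya: 15:15–15:30.
Yusuf ∩ Nikolai ∩ Priya ∩ Aarav: 15:15–15:30.
Total common minutes: 15.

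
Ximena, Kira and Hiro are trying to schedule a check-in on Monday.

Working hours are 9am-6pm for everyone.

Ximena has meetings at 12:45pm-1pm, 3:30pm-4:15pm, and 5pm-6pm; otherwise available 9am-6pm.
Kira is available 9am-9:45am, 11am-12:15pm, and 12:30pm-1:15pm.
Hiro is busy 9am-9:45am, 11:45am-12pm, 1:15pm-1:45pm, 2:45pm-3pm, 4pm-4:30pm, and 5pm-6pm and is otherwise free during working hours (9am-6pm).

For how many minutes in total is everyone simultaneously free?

Ximena free within 09:00–18:00: 09:00–12:45, 13:00–15:30, 16:15–17:00.
Hiro free within 09:00–18:00: 09:45–11:45, 12:00–13:15, 13:45–14:45, 15:00–16:00, 16:30–17:00.
Ximena ∩ Kira: 09:00–09:45, 11:00–12:15, 12:30–12:45, 13:00–13:15.
Ximena ∩ Kira ∩ Hiro: 11:00–11:45, 12:00–12:15, 12:30–12:45, 13:00–13:15.
Total common minutes: 45 + 15 + 15 + 15 = 90.

90 minutes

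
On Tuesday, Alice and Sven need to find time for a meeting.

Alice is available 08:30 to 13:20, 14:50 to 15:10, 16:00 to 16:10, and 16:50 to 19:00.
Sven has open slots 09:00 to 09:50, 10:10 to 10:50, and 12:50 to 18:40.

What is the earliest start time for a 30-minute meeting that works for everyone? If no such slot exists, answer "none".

Alice ∩ Sven: 09:00–09:50, 10:10–10:50, 12:50–13:20, 14:50–15:10, 16:00–16:10, 16:50–18:40.
Windows ≥ 30 min: 09:00–09:50, 10:10–10:50, 12:50–13:20, 16:50–18:40.
Earliest such window starts at 09:00.

09:00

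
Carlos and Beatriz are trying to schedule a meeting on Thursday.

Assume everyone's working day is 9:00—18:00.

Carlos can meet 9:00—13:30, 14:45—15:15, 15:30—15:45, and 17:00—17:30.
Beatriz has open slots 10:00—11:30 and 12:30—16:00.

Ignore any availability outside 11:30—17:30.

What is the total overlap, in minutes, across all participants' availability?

105 minutes

Carlos ∩ Beatriz: 10:00–11:30, 12:30–13:30, 14:45–15:15, 15:30–15:45.
Restricted to 11:30–17:30: 12:30–13:30, 14:45–15:15, 15:30–15:45.
Total common minutes: 60 + 30 + 15 = 105.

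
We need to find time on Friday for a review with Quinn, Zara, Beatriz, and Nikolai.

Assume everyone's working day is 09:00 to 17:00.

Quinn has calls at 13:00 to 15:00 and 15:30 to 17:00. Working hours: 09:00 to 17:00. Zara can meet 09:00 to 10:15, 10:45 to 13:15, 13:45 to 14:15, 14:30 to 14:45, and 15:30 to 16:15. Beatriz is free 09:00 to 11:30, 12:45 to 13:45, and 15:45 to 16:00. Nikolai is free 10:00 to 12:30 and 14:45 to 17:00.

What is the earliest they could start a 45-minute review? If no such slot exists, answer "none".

10:45

Quinn free within 09:00–17:00: 09:00–13:00, 15:00–15:30.
Quinn ∩ Zara: 09:00–10:15, 10:45–13:00.
Quinn ∩ Zara ∩ Beatriz: 09:00–10:15, 10:45–11:30, 12:45–13:00.
Quinn ∩ Zara ∩ Beatriz ∩ Nikolai: 10:00–10:15, 10:45–11:30.
Windows ≥ 45 min: 10:45–11:30.
Earliest such window starts at 10:45.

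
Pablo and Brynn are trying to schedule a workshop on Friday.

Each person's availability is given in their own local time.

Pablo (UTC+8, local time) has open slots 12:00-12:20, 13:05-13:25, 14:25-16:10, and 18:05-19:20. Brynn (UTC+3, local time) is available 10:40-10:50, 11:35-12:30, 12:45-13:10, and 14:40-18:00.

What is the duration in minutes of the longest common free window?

10 minutes

Pablo → UTC: 04:00–04:20, 05:05–05:25, 06:25–08:10, 10:05–11:20.
Brynn → UTC: 07:40–07:50, 08:35–09:30, 09:45–10:10, 11:40–15:00.
Pablo ∩ Brynn: 07:40–07:50, 10:05–10:10.
Common window lengths: 10, 5 min; longest is 10.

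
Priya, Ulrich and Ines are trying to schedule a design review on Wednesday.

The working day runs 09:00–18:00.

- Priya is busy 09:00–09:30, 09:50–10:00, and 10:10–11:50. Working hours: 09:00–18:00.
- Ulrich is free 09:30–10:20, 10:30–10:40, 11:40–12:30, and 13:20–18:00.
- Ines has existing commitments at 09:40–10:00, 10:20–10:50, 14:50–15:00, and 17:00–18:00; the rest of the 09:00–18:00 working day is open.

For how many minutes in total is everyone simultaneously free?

Priya free within 09:00–18:00: 09:30–09:50, 10:00–10:10, 11:50–18:00.
Ines free within 09:00–18:00: 09:00–09:40, 10:00–10:20, 10:50–14:50, 15:00–17:00.
Priya ∩ Ulrich: 09:30–09:50, 10:00–10:10, 11:50–12:30, 13:20–18:00.
Priya ∩ Ulrich ∩ Ines: 09:30–09:40, 10:00–10:10, 11:50–12:30, 13:20–14:50, 15:00–17:00.
Total common minutes: 10 + 10 + 40 + 90 + 120 = 270.

270 minutes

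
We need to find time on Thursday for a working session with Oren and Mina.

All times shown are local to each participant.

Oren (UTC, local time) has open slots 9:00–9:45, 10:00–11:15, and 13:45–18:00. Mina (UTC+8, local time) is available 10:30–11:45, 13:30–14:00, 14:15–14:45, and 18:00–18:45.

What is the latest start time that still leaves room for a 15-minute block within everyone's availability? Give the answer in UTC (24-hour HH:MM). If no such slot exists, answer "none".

10:30

Oren → UTC: 09:00–09:45, 10:00–11:15, 13:45–18:00.
Mina → UTC: 02:30–03:45, 05:30–06:00, 06:15–06:45, 10:00–10:45.
Oren ∩ Mina: 10:00–10:45.
Windows ≥ 15 min: 10:00–10:45.
Latest start in the last window 10:00–10:45 is 10:45 − 15 min = 10:30.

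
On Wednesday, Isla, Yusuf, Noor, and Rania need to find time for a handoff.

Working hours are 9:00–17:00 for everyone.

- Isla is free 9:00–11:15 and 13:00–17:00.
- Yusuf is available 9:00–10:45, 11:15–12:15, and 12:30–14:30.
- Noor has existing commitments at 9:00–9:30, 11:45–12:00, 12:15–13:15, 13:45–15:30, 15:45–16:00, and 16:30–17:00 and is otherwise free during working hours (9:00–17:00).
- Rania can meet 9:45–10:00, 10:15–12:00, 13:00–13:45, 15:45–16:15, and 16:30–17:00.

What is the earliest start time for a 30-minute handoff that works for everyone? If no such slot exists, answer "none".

Noor free within 09:00–17:00: 09:30–11:45, 12:00–12:15, 13:15–13:45, 15:30–15:45, 16:00–16:30.
Isla ∩ Yusuf: 09:00–10:45, 13:00–14:30.
Isla ∩ Yusuf ∩ Noor: 09:30–10:45, 13:15–13:45.
Isla ∩ Yusuf ∩ Noor ∩ Rania: 09:45–10:00, 10:15–10:45, 13:15–13:45.
Windows ≥ 30 min: 10:15–10:45, 13:15–13:45.
Earliest such window starts at 10:15.

10:15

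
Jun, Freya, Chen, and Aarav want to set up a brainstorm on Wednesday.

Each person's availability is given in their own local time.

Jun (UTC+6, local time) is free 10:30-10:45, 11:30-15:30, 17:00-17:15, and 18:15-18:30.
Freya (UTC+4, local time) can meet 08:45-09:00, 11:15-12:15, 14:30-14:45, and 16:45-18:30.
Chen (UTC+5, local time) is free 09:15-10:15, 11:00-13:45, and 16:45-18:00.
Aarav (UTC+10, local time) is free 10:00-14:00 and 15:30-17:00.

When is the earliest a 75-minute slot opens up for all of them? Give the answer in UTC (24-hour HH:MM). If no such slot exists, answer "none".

none

Jun → UTC: 04:30–04:45, 05:30–09:30, 11:00–11:15, 12:15–12:30.
Freya → UTC: 04:45–05:00, 07:15–08:15, 10:30–10:45, 12:45–14:30.
Chen → UTC: 04:15–05:15, 06:00–08:45, 11:45–13:00.
Aarav → UTC: 00:00–04:00, 05:30–07:00.
Jun ∩ Freya: 07:15–08:15.
Jun ∩ Freya ∩ Chen: 07:15–08:15.
Jun ∩ Freya ∩ Chen ∩ Aarav: (none).
Windows ≥ 75 min: (none).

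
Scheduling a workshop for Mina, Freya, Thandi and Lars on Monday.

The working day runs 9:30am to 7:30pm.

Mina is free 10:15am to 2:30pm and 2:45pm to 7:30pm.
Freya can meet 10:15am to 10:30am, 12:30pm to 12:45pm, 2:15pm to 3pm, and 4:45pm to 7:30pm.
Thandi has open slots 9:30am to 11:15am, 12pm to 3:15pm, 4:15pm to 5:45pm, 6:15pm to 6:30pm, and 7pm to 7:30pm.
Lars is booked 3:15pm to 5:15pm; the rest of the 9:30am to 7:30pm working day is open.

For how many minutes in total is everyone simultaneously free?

Lars free within 09:30–19:30: 09:30–15:15, 17:15–19:30.
Mina ∩ Freya: 10:15–10:30, 12:30–12:45, 14:15–14:30, 14:45–15:00, 16:45–19:30.
Mina ∩ Freya ∩ Thandi: 10:15–10:30, 12:30–12:45, 14:15–14:30, 14:45–15:00, 16:45–17:45, 18:15–18:30, 19:00–19:30.
Mina ∩ Freya ∩ Thandi ∩ Lars: 10:15–10:30, 12:30–12:45, 14:15–14:30, 14:45–15:00, 17:15–17:45, 18:15–18:30, 19:00–19:30.
Total common minutes: 15 + 15 + 15 + 15 + 30 + 15 + 30 = 135.

135 minutes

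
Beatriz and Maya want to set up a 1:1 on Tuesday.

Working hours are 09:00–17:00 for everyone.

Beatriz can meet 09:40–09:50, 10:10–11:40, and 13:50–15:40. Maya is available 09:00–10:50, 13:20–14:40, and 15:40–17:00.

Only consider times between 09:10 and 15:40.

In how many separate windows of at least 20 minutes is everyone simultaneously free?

2

Beatriz ∩ Maya: 09:40–09:50, 10:10–10:50, 13:50–14:40.
Restricted to 09:10–15:40: 09:40–09:50, 10:10–10:50, 13:50–14:40.
Windows ≥ 20 min: 10:10–10:50, 13:50–14:40.
That's 2 windows.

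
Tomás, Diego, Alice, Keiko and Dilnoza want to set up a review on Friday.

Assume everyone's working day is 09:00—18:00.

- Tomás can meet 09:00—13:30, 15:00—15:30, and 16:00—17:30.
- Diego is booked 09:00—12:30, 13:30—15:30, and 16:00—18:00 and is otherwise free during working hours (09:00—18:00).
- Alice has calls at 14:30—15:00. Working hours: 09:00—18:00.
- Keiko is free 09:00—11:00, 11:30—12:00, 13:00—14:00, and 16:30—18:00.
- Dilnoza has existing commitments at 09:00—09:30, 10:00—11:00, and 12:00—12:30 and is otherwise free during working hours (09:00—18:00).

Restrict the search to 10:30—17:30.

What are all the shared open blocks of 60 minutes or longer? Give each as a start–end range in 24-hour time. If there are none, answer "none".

Diego free within 09:00–18:00: 12:30–13:30, 15:30–16:00.
Alice free within 09:00–18:00: 09:00–14:30, 15:00–18:00.
Dilnoza free within 09:00–18:00: 09:30–10:00, 11:00–12:00, 12:30–18:00.
Tomás ∩ Diego: 12:30–13:30.
Tomás ∩ Diego ∩ Alice: 12:30–13:30.
Tomás ∩ Diego ∩ Alice ∩ Keiko: 13:00–13:30.
Tomás ∩ Diego ∩ Alice ∩ Keiko ∩ Dilnoza: 13:00–13:30.
Restricted to 10:30–17:30: 13:00–13:30.
Windows ≥ 60 min: (none).

none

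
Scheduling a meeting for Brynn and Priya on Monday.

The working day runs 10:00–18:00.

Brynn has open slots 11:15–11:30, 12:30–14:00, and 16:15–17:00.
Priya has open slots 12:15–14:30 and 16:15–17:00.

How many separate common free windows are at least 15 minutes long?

2

Brynn ∩ Priya: 12:30–14:00, 16:15–17:00.
Windows ≥ 15 min: 12:30–14:00, 16:15–17:00.
That's 2 windows.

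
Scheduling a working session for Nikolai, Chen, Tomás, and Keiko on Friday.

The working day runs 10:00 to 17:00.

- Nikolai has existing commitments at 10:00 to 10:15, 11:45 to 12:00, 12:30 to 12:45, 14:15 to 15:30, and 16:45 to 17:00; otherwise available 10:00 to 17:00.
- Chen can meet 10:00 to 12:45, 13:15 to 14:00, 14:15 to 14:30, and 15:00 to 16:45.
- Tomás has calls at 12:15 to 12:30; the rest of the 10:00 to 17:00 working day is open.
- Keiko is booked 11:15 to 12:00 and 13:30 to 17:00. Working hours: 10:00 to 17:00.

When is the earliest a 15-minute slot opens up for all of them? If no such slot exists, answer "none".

Nikolai free within 10:00–17:00: 10:15–11:45, 12:00–12:30, 12:45–14:15, 15:30–16:45.
Tomás free within 10:00–17:00: 10:00–12:15, 12:30–17:00.
Keiko free within 10:00–17:00: 10:00–11:15, 12:00–13:30.
Nikolai ∩ Chen: 10:15–11:45, 12:00–12:30, 13:15–14:00, 15:30–16:45.
Nikolai ∩ Chen ∩ Tomás: 10:15–11:45, 12:00–12:15, 13:15–14:00, 15:30–16:45.
Nikolai ∩ Chen ∩ Tomás ∩ Keiko: 10:15–11:15, 12:00–12:15, 13:15–13:30.
Windows ≥ 15 min: 10:15–11:15, 12:00–12:15, 13:15–13:30.
Earliest such window starts at 10:15.

10:15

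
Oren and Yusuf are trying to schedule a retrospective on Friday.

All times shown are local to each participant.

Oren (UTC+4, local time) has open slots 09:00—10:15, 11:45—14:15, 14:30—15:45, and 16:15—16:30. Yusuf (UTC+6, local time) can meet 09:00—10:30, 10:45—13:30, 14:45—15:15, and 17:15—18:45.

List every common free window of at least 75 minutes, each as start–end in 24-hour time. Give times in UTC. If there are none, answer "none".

05:00–06:15

Oren → UTC: 05:00–06:15, 07:45–10:15, 10:30–11:45, 12:15–12:30.
Yusuf → UTC: 03:00–04:30, 04:45–07:30, 08:45–09:15, 11:15–12:45.
Oren ∩ Yusuf: 05:00–06:15, 08:45–09:15, 11:15–11:45, 12:15–12:30.
Windows ≥ 75 min: 05:00–06:15.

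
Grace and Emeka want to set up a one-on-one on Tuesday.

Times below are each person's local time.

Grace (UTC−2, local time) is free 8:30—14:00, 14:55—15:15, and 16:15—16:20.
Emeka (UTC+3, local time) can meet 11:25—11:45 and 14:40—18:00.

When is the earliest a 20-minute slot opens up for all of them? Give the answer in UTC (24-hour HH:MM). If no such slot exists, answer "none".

Grace → UTC: 10:30–16:00, 16:55–17:15, 18:15–18:20.
Emeka → UTC: 08:25–08:45, 11:40–15:00.
Grace ∩ Emeka: 11:40–15:00.
Windows ≥ 20 min: 11:40–15:00.
Earliest such window starts at 11:40.

11:40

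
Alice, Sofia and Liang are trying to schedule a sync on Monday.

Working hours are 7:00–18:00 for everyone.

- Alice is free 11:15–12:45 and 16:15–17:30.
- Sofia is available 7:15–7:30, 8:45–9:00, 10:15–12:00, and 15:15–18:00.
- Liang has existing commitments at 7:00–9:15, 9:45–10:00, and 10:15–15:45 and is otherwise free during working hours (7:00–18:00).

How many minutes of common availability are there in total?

75 minutes

Liang free within 07:00–18:00: 09:15–09:45, 10:00–10:15, 15:45–18:00.
Alice ∩ Sofia: 11:15–12:00, 16:15–17:30.
Alice ∩ Sofia ∩ Liang: 16:15–17:30.
Total common minutes: 75.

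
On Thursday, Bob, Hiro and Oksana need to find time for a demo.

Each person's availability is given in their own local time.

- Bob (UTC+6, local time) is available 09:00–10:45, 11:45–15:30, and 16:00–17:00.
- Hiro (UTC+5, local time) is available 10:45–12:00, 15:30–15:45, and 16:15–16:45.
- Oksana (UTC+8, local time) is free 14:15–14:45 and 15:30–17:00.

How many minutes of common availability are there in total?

30 minutes

Bob → UTC: 03:00–04:45, 05:45–09:30, 10:00–11:00.
Hiro → UTC: 05:45–07:00, 10:30–10:45, 11:15–11:45.
Oksana → UTC: 06:15–06:45, 07:30–09:00.
Bob ∩ Hiro: 05:45–07:00, 10:30–10:45.
Bob ∩ Hiro ∩ Oksana: 06:15–06:45.
Total common minutes: 30.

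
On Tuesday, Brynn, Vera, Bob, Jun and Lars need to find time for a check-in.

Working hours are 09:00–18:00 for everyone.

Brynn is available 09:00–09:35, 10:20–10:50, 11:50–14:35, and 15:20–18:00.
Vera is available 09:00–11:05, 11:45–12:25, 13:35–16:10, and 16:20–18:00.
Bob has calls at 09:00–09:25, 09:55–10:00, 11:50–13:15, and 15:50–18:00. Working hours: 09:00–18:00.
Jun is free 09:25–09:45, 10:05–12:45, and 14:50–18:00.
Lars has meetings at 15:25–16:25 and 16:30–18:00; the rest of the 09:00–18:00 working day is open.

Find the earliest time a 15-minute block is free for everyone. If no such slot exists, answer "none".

10:20

Bob free within 09:00–18:00: 09:25–09:55, 10:00–11:50, 13:15–15:50.
Lars free within 09:00–18:00: 09:00–15:25, 16:25–16:30.
Brynn ∩ Vera: 09:00–09:35, 10:20–10:50, 11:50–12:25, 13:35–14:35, 15:20–16:10, 16:20–18:00.
Brynn ∩ Vera ∩ Bob: 09:25–09:35, 10:20–10:50, 13:35–14:35, 15:20–15:50.
Brynn ∩ Vera ∩ Bob ∩ Jun: 09:25–09:35, 10:20–10:50, 15:20–15:50.
Brynn ∩ Vera ∩ Bob ∩ Jun ∩ Lars: 09:25–09:35, 10:20–10:50, 15:20–15:25.
Windows ≥ 15 min: 10:20–10:50.
Earliest such window starts at 10:20.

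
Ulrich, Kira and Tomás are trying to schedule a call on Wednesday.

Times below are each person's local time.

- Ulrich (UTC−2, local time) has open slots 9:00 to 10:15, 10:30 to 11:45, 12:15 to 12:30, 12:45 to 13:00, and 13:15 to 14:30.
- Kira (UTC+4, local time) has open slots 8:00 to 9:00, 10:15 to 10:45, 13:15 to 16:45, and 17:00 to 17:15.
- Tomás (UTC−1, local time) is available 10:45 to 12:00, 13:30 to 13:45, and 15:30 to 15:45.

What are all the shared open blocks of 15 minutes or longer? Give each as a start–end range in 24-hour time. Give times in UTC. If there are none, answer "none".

11:45–12:15, 12:30–12:45

Ulrich → UTC: 11:00–12:15, 12:30–13:45, 14:15–14:30, 14:45–15:00, 15:15–16:30.
Kira → UTC: 04:00–05:00, 06:15–06:45, 09:15–12:45, 13:00–13:15.
Tomás → UTC: 11:45–13:00, 14:30–14:45, 16:30–16:45.
Ulrich ∩ Kira: 11:00–12:15, 12:30–12:45, 13:00–13:15.
Ulrich ∩ Kira ∩ Tomás: 11:45–12:15, 12:30–12:45.
Windows ≥ 15 min: 11:45–12:15, 12:30–12:45.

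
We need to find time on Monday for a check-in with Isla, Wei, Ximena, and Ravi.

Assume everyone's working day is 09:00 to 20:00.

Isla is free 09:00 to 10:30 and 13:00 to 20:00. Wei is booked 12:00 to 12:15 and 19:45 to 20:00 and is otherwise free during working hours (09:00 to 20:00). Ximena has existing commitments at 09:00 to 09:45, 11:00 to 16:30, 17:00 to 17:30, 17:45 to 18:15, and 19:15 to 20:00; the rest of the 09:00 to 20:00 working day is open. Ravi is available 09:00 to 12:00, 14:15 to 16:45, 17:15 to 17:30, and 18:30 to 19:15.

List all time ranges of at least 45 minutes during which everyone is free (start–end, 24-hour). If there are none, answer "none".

Wei free within 09:00–20:00: 09:00–12:00, 12:15–19:45.
Ximena free within 09:00–20:00: 09:45–11:00, 16:30–17:00, 17:30–17:45, 18:15–19:15.
Isla ∩ Wei: 09:00–10:30, 13:00–19:45.
Isla ∩ Wei ∩ Ximena: 09:45–10:30, 16:30–17:00, 17:30–17:45, 18:15–19:15.
Isla ∩ Wei ∩ Ximena ∩ Ravi: 09:45–10:30, 16:30–16:45, 18:30–19:15.
Windows ≥ 45 min: 09:45–10:30, 18:30–19:15.

09:45–10:30, 18:30–19:15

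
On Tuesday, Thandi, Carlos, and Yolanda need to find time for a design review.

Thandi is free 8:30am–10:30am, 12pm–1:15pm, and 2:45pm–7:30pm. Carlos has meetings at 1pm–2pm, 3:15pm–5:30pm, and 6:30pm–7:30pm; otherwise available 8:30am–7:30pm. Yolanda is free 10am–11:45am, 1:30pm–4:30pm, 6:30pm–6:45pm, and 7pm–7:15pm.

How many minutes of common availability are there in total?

60 minutes

Carlos free within 08:30–19:30: 08:30–13:00, 14:00–15:15, 17:30–18:30.
Thandi ∩ Carlos: 08:30–10:30, 12:00–13:00, 14:45–15:15, 17:30–18:30.
Thandi ∩ Carlos ∩ Yolanda: 10:00–10:30, 14:45–15:15.
Total common minutes: 30 + 30 = 60.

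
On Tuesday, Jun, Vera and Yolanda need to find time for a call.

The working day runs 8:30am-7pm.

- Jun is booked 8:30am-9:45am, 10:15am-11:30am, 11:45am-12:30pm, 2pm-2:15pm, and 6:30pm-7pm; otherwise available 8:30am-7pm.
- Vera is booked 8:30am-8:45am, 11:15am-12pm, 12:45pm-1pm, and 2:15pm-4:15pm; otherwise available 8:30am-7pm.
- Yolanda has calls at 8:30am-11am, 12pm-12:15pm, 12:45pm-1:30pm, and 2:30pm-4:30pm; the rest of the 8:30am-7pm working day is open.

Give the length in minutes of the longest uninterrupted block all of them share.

Jun free within 08:30–19:00: 09:45–10:15, 11:30–11:45, 12:30–14:00, 14:15–18:30.
Vera free within 08:30–19:00: 08:45–11:15, 12:00–12:45, 13:00–14:15, 16:15–19:00.
Yolanda free within 08:30–19:00: 11:00–12:00, 12:15–12:45, 13:30–14:30, 16:30–19:00.
Jun ∩ Vera: 09:45–10:15, 12:30–12:45, 13:00–14:00, 16:15–18:30.
Jun ∩ Vera ∩ Yolanda: 12:30–12:45, 13:30–14:00, 16:30–18:30.
Common window lengths: 15, 30, 120 min; longest is 120.

120 minutes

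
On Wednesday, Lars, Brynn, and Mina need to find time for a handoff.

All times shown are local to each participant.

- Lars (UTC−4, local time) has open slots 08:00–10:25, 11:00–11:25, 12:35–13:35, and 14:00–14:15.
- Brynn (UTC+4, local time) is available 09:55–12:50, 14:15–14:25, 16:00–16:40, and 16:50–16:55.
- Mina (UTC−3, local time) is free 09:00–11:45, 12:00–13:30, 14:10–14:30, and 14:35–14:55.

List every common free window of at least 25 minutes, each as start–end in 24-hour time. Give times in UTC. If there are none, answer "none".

12:00–12:40

Lars → UTC: 12:00–14:25, 15:00–15:25, 16:35–17:35, 18:00–18:15.
Brynn → UTC: 05:55–08:50, 10:15–10:25, 12:00–12:40, 12:50–12:55.
Mina → UTC: 12:00–14:45, 15:00–16:30, 17:10–17:30, 17:35–17:55.
Lars ∩ Brynn: 12:00–12:40, 12:50–12:55.
Lars ∩ Brynn ∩ Mina: 12:00–12:40, 12:50–12:55.
Windows ≥ 25 min: 12:00–12:40.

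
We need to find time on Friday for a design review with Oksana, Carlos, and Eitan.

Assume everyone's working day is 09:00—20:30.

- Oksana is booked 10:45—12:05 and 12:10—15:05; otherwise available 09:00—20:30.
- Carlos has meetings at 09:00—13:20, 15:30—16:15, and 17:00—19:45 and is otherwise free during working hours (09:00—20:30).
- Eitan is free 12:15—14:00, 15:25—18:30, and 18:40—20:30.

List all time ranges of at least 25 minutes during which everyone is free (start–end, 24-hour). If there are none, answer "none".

Oksana free within 09:00–20:30: 09:00–10:45, 12:05–12:10, 15:05–20:30.
Carlos free within 09:00–20:30: 13:20–15:30, 16:15–17:00, 19:45–20:30.
Oksana ∩ Carlos: 15:05–15:30, 16:15–17:00, 19:45–20:30.
Oksana ∩ Carlos ∩ Eitan: 15:25–15:30, 16:15–17:00, 19:45–20:30.
Windows ≥ 25 min: 16:15–17:00, 19:45–20:30.

16:15–17:00, 19:45–20:30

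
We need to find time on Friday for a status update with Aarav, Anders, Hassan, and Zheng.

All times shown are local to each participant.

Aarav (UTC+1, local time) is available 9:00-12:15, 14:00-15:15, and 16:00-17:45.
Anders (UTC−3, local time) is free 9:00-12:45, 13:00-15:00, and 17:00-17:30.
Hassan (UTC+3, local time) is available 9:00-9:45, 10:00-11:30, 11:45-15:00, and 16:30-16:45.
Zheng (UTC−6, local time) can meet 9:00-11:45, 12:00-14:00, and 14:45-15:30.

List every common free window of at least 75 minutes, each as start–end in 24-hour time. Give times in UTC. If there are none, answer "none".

Aarav → UTC: 08:00–11:15, 13:00–14:15, 15:00–16:45.
Anders → UTC: 12:00–15:45, 16:00–18:00, 20:00–20:30.
Hassan → UTC: 06:00–06:45, 07:00–08:30, 08:45–12:00, 13:30–13:45.
Zheng → UTC: 15:00–17:45, 18:00–20:00, 20:45–21:30.
Aarav ∩ Anders: 13:00–14:15, 15:00–15:45, 16:00–16:45.
Aarav ∩ Anders ∩ Hassan: 13:30–13:45.
Aarav ∩ Anders ∩ Hassan ∩ Zheng: (none).
Windows ≥ 75 min: (none).

none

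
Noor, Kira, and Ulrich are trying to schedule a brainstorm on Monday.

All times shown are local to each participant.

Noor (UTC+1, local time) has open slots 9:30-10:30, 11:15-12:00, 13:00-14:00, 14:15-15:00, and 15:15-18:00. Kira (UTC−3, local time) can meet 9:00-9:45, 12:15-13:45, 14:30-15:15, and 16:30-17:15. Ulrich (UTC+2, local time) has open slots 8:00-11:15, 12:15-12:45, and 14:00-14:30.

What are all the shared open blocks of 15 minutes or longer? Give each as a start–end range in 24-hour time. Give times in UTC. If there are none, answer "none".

12:00–12:30

Noor → UTC: 08:30–09:30, 10:15–11:00, 12:00–13:00, 13:15–14:00, 14:15–17:00.
Kira → UTC: 12:00–12:45, 15:15–16:45, 17:30–18:15, 19:30–20:15.
Ulrich → UTC: 06:00–09:15, 10:15–10:45, 12:00–12:30.
Noor ∩ Kira: 12:00–12:45, 15:15–16:45.
Noor ∩ Kira ∩ Ulrich: 12:00–12:30.
Windows ≥ 15 min: 12:00–12:30.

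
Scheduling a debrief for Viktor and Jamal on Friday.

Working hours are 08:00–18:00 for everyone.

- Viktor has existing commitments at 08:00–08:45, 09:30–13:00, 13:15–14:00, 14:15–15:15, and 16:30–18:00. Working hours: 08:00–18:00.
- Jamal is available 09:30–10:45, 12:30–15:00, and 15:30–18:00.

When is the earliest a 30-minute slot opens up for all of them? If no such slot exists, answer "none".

Viktor free within 08:00–18:00: 08:45–09:30, 13:00–13:15, 14:00–14:15, 15:15–16:30.
Viktor ∩ Jamal: 13:00–13:15, 14:00–14:15, 15:30–16:30.
Windows ≥ 30 min: 15:30–16:30.
Earliest such window starts at 15:30.

15:30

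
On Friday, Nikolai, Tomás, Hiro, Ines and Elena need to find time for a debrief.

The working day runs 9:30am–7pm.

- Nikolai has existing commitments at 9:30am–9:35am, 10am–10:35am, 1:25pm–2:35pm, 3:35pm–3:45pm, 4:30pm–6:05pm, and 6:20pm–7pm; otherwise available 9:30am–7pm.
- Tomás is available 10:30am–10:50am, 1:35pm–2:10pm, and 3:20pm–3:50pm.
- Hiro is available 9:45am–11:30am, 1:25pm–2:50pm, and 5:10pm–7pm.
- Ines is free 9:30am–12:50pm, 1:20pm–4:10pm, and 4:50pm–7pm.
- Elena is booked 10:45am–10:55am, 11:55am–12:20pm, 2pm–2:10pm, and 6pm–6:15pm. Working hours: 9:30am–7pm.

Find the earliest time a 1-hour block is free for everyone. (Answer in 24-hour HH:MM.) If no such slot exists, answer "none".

Nikolai free within 09:30–19:00: 09:35–10:00, 10:35–13:25, 14:35–15:35, 15:45–16:30, 18:05–18:20.
Elena free within 09:30–19:00: 09:30–10:45, 10:55–11:55, 12:20–14:00, 14:10–18:00, 18:15–19:00.
Nikolai ∩ Tomás: 10:35–10:50, 15:20–15:35, 15:45–15:50.
Nikolai ∩ Tomás ∩ Hiro: 10:35–10:50.
Nikolai ∩ Tomás ∩ Hiro ∩ Ines: 10:35–10:50.
Nikolai ∩ Tomás ∩ Hiro ∩ Ines ∩ Elena: 10:35–10:45.
Windows ≥ 60 min: (none).

none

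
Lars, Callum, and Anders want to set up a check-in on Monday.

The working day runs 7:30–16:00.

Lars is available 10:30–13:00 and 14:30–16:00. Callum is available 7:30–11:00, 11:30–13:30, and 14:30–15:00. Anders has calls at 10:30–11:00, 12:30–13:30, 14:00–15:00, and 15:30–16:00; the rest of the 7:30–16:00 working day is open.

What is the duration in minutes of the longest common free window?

Anders free within 07:30–16:00: 07:30–10:30, 11:00–12:30, 13:30–14:00, 15:00–15:30.
Lars ∩ Callum: 10:30–11:00, 11:30–13:00, 14:30–15:00.
Lars ∩ Callum ∩ Anders: 11:30–12:30.
Single common window of 60 minutes.

60 minutes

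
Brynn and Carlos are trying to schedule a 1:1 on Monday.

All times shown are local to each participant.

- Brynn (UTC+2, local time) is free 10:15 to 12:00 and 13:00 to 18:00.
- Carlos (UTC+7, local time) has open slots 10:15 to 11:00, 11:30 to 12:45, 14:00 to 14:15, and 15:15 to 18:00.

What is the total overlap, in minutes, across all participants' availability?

Brynn → UTC: 08:15–10:00, 11:00–16:00.
Carlos → UTC: 03:15–04:00, 04:30–05:45, 07:00–07:15, 08:15–11:00.
Brynn ∩ Carlos: 08:15–10:00.
Total common minutes: 105.

105 minutes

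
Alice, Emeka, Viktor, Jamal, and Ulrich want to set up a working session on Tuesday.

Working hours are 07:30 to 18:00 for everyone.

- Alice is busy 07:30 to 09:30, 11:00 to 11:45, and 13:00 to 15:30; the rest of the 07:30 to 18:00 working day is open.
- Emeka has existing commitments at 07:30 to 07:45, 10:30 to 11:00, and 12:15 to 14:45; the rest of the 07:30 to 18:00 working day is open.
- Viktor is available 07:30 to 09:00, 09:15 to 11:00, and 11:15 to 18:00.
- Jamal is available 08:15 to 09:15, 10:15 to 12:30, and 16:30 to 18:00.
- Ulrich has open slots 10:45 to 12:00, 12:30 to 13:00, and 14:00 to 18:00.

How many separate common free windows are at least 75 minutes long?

1

Alice free within 07:30–18:00: 09:30–11:00, 11:45–13:00, 15:30–18:00.
Emeka free within 07:30–18:00: 07:45–10:30, 11:00–12:15, 14:45–18:00.
Alice ∩ Emeka: 09:30–10:30, 11:45–12:15, 15:30–18:00.
Alice ∩ Emeka ∩ Viktor: 09:30–10:30, 11:45–12:15, 15:30–18:00.
Alice ∩ Emeka ∩ Viktor ∩ Jamal: 10:15–10:30, 11:45–12:15, 16:30–18:00.
Alice ∩ Emeka ∩ Viktor ∩ Jamal ∩ Ulrich: 11:45–12:00, 16:30–18:00.
Windows ≥ 75 min: 16:30–18:00.
That's 1 window.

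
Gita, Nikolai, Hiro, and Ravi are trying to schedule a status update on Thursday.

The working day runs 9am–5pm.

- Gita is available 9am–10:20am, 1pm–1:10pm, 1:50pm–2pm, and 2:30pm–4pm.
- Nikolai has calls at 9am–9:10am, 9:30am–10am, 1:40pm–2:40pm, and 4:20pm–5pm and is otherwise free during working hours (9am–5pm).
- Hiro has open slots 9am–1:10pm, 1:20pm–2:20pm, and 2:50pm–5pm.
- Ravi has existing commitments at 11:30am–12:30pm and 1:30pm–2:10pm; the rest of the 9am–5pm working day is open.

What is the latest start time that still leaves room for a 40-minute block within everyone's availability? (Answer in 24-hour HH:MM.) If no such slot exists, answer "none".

15:20

Nikolai free within 09:00–17:00: 09:10–09:30, 10:00–13:40, 14:40–16:20.
Ravi free within 09:00–17:00: 09:00–11:30, 12:30–13:30, 14:10–17:00.
Gita ∩ Nikolai: 09:10–09:30, 10:00–10:20, 13:00–13:10, 14:40–16:00.
Gita ∩ Nikolai ∩ Hiro: 09:10–09:30, 10:00–10:20, 13:00–13:10, 14:50–16:00.
Gita ∩ Nikolai ∩ Hiro ∩ Ravi: 09:10–09:30, 10:00–10:20, 13:00–13:10, 14:50–16:00.
Windows ≥ 40 min: 14:50–16:00.
Latest start in the last window 14:50–16:00 is 16:00 − 40 min = 15:20.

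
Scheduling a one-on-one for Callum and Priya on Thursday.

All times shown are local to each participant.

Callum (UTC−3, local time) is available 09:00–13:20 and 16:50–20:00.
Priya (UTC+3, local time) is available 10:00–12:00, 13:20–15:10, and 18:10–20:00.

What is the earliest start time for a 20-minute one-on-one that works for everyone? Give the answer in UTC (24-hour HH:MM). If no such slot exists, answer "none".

15:10

Callum → UTC: 12:00–16:20, 19:50–23:00.
Priya → UTC: 07:00–09:00, 10:20–12:10, 15:10–17:00.
Callum ∩ Priya: 12:00–12:10, 15:10–16:20.
Windows ≥ 20 min: 15:10–16:20.
Earliest such window starts at 15:10.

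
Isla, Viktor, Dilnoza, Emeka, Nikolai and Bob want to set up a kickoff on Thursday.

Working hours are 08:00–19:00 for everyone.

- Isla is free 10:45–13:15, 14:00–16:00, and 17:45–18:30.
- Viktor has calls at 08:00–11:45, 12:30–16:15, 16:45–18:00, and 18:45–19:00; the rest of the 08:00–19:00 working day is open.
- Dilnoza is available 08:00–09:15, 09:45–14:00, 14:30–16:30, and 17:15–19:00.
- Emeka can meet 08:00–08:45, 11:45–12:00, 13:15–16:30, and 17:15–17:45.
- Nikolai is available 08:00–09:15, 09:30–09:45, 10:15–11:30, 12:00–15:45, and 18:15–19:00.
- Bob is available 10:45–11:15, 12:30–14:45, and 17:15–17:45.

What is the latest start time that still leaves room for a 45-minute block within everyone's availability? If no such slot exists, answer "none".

Viktor free within 08:00–19:00: 11:45–12:30, 16:15–16:45, 18:00–18:45.
Isla ∩ Viktor: 11:45–12:30, 18:00–18:30.
Isla ∩ Viktor ∩ Dilnoza: 11:45–12:30, 18:00–18:30.
Isla ∩ Viktor ∩ Dilnoza ∩ Emeka: 11:45–12:00.
Isla ∩ Viktor ∩ Dilnoza ∩ Emeka ∩ Nikolai: (none).
Isla ∩ Viktor ∩ Dilnoza ∩ Emeka ∩ Nikolai ∩ Bob: (none).
Windows ≥ 45 min: (none).

none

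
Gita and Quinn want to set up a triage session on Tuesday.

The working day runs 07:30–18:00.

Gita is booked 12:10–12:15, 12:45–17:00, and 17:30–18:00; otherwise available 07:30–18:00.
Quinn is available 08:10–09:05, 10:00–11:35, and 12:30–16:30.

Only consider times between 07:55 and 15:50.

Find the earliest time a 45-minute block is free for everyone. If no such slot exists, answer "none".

Gita free within 07:30–18:00: 07:30–12:10, 12:15–12:45, 17:00–17:30.
Gita ∩ Quinn: 08:10–09:05, 10:00–11:35, 12:30–12:45.
Restricted to 07:55–15:50: 08:10–09:05, 10:00–11:35, 12:30–12:45.
Windows ≥ 45 min: 08:10–09:05, 10:00–11:35.
Earliest such window starts at 08:10.

08:10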